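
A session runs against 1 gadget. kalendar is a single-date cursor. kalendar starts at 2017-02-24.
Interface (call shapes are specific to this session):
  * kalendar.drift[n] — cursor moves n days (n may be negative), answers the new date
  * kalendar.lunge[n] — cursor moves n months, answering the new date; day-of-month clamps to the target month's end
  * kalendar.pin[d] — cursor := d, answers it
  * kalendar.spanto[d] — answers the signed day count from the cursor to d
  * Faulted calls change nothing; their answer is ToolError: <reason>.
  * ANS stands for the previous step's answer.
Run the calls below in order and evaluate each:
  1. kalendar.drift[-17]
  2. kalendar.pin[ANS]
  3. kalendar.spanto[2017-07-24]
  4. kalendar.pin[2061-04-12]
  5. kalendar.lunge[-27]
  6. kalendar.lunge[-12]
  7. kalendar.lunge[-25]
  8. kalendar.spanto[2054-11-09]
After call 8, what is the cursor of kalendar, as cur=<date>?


Answer: cur=2055-12-12

Derivation:
# 1. drift(-17) : 2017-02-07
# 2. pin(ANS) : 2017-02-07
# 3. spanto(2017-07-24) : 167
# 4. pin(2061-04-12) : 2061-04-12
# 5. lunge(-27) : 2059-01-12
# 6. lunge(-12) : 2058-01-12
# 7. lunge(-25) : 2055-12-12
# 8. spanto(2054-11-09) : -398


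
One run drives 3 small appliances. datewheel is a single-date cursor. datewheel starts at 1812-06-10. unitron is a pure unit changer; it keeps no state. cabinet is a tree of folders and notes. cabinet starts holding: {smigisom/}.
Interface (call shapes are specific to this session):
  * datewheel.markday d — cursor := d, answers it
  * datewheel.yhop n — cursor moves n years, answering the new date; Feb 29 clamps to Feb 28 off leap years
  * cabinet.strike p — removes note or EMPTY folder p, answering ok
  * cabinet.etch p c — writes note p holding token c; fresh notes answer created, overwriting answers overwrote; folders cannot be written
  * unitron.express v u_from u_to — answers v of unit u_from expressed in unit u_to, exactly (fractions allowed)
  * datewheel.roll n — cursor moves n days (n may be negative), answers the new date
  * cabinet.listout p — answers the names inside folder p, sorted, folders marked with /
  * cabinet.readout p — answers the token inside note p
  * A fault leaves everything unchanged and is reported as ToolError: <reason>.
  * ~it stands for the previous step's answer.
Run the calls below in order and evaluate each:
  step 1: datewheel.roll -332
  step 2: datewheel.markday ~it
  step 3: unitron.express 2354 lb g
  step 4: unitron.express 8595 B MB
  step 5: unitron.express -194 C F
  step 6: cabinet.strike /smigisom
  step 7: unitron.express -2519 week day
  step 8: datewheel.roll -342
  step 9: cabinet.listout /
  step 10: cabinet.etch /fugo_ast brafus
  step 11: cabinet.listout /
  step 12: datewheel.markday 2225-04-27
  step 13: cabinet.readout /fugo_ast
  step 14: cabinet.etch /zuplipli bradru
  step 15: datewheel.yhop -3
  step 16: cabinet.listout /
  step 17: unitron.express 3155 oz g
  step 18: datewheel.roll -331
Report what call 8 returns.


! datewheel.roll(-332) : 1811-07-14
! datewheel.markday(~it) : 1811-07-14
! unitron.express(2354, lb, g) : 53387821949/50000
! unitron.express(8595, B, MB) : 1719/200000
! unitron.express(-194, C, F) : -1586/5
! cabinet.strike(/smigisom) : ok
! unitron.express(-2519, week, day) : -17633
! datewheel.roll(-342) : 1810-08-06
! cabinet.listout(/) : []
! cabinet.etch(/fugo_ast, brafus) : created
! cabinet.listout(/) : [fugo_ast]
! datewheel.markday(2225-04-27) : 2225-04-27
! cabinet.readout(/fugo_ast) : brafus
! cabinet.etch(/zuplipli, bradru) : created
! datewheel.yhop(-3) : 2222-04-27
! cabinet.listout(/) : [fugo_ast, zuplipli]
! unitron.express(3155, oz, g) : 28621678547/320000
! datewheel.roll(-331) : 2221-05-31

Answer: 1810-08-06


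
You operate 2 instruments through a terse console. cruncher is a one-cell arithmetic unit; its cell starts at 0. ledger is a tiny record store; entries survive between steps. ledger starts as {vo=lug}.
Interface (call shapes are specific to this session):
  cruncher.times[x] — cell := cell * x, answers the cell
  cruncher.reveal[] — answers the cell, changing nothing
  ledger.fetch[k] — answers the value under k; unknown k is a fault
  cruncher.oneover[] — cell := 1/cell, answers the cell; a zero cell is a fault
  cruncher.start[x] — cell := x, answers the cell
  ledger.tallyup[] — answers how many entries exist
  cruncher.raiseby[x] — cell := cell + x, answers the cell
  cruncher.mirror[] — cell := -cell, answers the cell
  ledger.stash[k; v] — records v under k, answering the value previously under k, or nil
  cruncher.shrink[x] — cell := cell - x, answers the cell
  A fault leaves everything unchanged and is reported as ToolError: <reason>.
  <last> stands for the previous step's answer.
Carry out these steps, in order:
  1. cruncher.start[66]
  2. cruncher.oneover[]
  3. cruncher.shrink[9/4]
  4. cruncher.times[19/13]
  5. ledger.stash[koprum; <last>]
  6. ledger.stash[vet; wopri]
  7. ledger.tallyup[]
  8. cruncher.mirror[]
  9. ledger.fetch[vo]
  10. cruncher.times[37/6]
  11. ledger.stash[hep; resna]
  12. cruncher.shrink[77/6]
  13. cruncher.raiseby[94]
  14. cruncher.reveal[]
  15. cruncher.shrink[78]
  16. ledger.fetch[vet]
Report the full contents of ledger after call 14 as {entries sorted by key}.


I call cruncher.start(66): 66.
Then cruncher.oneover(), and see 1/66.
Next I call cruncher.shrink(9/4), → -295/132.
I call cruncher.times(19/13), and get -5605/1716.
Calling ledger.stash(koprum, <last>), → nil.
Invoking ledger.stash(vet, wopri), and see nil.
Next I call ledger.tallyup, and observe 3.
I invoke cruncher.mirror, — result: 5605/1716.
I run ledger.fetch(vo), giving lug.
Now I run cruncher.times(37/6), and get 207385/10296.
I use ledger.stash(hep, resna), and see nil.
I invoke cruncher.shrink(77/6), → 75253/10296.
Calling cruncher.raiseby(94), which returns 1043077/10296.
I run cruncher.reveal, which returns 1043077/10296.
Then cruncher.shrink(78), yielding 239989/10296.
Calling ledger.fetch(vet): wopri.

Answer: {hep=resna, koprum=-5605/1716, vet=wopri, vo=lug}


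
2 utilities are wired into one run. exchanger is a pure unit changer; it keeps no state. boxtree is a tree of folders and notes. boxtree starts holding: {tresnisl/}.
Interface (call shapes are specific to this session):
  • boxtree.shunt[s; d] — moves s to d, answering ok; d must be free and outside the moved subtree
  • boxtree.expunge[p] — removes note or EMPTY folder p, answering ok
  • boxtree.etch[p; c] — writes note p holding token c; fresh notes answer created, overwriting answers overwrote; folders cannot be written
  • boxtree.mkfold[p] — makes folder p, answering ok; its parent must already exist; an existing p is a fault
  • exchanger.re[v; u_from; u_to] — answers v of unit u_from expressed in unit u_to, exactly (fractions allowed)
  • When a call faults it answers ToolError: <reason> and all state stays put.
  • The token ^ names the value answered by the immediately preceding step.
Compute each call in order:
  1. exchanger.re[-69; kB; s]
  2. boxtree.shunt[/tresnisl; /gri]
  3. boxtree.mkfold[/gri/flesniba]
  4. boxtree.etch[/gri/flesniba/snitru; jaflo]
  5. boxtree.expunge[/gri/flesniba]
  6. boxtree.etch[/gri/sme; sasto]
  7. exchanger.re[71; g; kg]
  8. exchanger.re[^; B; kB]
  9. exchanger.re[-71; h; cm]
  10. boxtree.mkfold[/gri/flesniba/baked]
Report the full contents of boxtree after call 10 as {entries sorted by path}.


Next I call exchanger.re on -69, kB, s, giving ToolError: incompatible units.
I call boxtree.shunt on /tresnisl, /gri, and get ok.
Then boxtree.mkfold on /gri/flesniba, — result: ok.
Calling boxtree.etch on /gri/flesniba/snitru, jaflo, which returns created.
I run boxtree.expunge on /gri/flesniba, and get ToolError: not empty.
I invoke boxtree.etch on /gri/sme, sasto, — result: created.
I invoke exchanger.re on 71, g, kg, and get 71/1000.
I run exchanger.re on ^, B, kB, and observe 71/1000000.
Invoking exchanger.re on -71, h, cm, and see ToolError: incompatible units.
Next I call boxtree.mkfold on /gri/flesniba/baked, and see ok.

Answer: {gri/, gri/flesniba/, gri/flesniba/baked/, gri/flesniba/snitru=jaflo, gri/sme=sasto}


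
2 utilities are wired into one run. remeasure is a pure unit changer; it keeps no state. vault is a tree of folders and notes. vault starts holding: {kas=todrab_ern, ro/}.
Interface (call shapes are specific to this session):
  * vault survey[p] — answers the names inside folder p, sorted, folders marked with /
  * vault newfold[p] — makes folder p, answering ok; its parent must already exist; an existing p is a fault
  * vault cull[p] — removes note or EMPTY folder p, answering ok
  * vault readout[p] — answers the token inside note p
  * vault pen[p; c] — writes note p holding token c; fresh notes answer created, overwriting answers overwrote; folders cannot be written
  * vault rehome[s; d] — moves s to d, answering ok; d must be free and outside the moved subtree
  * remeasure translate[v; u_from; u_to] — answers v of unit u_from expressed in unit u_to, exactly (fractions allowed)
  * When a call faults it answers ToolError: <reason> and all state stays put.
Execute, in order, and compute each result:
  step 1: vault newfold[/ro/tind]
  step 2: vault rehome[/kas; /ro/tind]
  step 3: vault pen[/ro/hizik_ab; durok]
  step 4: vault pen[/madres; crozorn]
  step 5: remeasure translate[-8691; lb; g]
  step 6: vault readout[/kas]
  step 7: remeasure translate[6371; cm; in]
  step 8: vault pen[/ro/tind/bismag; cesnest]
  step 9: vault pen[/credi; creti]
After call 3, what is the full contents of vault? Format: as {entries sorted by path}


→ vault newfold(p='/ro/tind')
← ok
→ vault rehome(s='/kas', d='/ro/tind')
← ToolError: exists
→ vault pen(p='/ro/hizik_ab', c='durok')
← created
→ vault pen(p='/madres', c='crozorn')
← created
→ remeasure translate(v='-8691', u_from='lb', u_to='g')
← -394217128767/100000
→ vault readout(p='/kas')
← todrab_ern
→ remeasure translate(v='6371', u_from='cm', u_to='in')
← 318550/127
→ vault pen(p='/ro/tind/bismag', c='cesnest')
← created
→ vault pen(p='/credi', c='creti')
← created

Answer: {kas=todrab_ern, ro/, ro/hizik_ab=durok, ro/tind/}


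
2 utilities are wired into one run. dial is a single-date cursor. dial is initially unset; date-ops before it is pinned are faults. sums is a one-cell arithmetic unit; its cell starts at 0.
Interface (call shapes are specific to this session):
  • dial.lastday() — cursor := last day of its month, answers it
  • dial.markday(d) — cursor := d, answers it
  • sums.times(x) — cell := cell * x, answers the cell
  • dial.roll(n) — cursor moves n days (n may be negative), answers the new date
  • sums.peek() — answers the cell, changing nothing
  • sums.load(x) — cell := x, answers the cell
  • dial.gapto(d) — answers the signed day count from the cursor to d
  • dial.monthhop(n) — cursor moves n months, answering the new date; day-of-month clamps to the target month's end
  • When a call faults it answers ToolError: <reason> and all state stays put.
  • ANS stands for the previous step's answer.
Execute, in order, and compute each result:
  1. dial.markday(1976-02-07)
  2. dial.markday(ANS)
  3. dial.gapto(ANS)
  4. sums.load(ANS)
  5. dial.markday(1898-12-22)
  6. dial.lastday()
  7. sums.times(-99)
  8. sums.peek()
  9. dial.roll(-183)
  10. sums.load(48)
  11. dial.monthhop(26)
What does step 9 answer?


// 1. markday(d='1976-02-07') : 1976-02-07
// 2. markday(d='ANS') : 1976-02-07
// 3. gapto(d='ANS') : 0
// 4. load(x='ANS') : 0
// 5. markday(d='1898-12-22') : 1898-12-22
// 6. lastday() : 1898-12-31
// 7. times(x='-99') : 0
// 8. peek() : 0
// 9. roll(n='-183') : 1898-07-01
// 10. load(x='48') : 48
// 11. monthhop(n='26') : 1900-09-01

Answer: 1898-07-01


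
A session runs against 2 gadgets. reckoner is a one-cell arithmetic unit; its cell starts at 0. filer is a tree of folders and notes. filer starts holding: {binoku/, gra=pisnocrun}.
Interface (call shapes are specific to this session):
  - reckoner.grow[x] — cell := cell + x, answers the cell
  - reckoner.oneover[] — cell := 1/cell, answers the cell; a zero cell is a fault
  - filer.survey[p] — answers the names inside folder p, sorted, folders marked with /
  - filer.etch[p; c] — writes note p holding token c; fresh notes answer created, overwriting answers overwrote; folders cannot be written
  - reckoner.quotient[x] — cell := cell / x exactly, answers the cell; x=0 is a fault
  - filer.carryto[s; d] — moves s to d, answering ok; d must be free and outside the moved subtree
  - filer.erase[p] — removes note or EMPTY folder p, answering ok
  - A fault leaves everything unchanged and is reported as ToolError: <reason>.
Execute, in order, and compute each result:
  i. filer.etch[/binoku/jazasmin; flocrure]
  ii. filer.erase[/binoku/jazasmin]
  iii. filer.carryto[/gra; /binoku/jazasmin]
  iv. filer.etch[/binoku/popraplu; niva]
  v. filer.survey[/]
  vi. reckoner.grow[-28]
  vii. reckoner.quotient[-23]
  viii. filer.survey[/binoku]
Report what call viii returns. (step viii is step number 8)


;; etch(p: /binoku/jazasmin, c: flocrure) ~> created
;; erase(p: /binoku/jazasmin) ~> ok
;; carryto(s: /gra, d: /binoku/jazasmin) ~> ok
;; etch(p: /binoku/popraplu, c: niva) ~> created
;; survey(p: /) ~> [binoku/]
;; grow(x: -28) ~> -28
;; quotient(x: -23) ~> 28/23
;; survey(p: /binoku) ~> [jazasmin, popraplu]

Answer: [jazasmin, popraplu]


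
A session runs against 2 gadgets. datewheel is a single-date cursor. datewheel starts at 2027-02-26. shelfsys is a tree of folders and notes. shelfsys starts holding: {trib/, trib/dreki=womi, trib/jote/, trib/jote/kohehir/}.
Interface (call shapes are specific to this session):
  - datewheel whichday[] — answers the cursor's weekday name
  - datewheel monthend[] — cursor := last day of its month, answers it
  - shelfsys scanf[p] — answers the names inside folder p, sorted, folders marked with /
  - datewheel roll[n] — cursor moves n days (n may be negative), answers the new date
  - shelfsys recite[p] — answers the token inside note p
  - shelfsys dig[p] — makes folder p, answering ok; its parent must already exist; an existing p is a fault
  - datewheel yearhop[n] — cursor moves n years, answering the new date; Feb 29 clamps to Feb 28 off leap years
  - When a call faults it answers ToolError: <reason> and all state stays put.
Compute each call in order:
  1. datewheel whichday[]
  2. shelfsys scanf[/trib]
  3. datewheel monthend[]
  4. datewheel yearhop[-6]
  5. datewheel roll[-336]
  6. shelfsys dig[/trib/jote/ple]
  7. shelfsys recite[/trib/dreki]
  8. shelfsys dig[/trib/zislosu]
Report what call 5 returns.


Step: datewheel whichday[]
Result: Friday
Step: shelfsys scanf[p='/trib']
Result: [dreki, jote/]
Step: datewheel monthend[]
Result: 2027-02-28
Step: datewheel yearhop[n='-6']
Result: 2021-02-28
Step: datewheel roll[n='-336']
Result: 2020-03-29
Step: shelfsys dig[p='/trib/jote/ple']
Result: ok
Step: shelfsys recite[p='/trib/dreki']
Result: womi
Step: shelfsys dig[p='/trib/zislosu']
Result: ok

Answer: 2020-03-29


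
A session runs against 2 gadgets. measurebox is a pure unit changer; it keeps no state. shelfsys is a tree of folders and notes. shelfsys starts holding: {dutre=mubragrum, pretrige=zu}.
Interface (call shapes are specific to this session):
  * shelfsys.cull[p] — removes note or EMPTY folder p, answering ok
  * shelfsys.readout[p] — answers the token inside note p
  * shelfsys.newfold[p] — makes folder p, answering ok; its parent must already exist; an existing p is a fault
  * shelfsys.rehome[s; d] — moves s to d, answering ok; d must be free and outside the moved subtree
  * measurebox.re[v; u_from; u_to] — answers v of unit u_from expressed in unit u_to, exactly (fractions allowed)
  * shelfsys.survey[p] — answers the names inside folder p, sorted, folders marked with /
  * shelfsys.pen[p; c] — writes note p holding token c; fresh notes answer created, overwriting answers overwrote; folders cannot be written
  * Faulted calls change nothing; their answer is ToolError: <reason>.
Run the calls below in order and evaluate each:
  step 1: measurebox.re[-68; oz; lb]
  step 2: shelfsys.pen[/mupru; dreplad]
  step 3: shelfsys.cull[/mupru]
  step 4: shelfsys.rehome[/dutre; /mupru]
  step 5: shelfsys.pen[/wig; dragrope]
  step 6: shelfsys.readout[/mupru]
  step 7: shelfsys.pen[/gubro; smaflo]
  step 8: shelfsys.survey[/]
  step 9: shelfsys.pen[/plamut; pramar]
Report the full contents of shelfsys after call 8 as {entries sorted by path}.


Answer: {gubro=smaflo, mupru=mubragrum, pretrige=zu, wig=dragrope}

Derivation:
! 1. measurebox.re(-68, oz, lb) ~> -17/4
! 2. shelfsys.pen(/mupru, dreplad) ~> created
! 3. shelfsys.cull(/mupru) ~> ok
! 4. shelfsys.rehome(/dutre, /mupru) ~> ok
! 5. shelfsys.pen(/wig, dragrope) ~> created
! 6. shelfsys.readout(/mupru) ~> mubragrum
! 7. shelfsys.pen(/gubro, smaflo) ~> created
! 8. shelfsys.survey(/) ~> [gubro, mupru, pretrige, wig]
! 9. shelfsys.pen(/plamut, pramar) ~> created


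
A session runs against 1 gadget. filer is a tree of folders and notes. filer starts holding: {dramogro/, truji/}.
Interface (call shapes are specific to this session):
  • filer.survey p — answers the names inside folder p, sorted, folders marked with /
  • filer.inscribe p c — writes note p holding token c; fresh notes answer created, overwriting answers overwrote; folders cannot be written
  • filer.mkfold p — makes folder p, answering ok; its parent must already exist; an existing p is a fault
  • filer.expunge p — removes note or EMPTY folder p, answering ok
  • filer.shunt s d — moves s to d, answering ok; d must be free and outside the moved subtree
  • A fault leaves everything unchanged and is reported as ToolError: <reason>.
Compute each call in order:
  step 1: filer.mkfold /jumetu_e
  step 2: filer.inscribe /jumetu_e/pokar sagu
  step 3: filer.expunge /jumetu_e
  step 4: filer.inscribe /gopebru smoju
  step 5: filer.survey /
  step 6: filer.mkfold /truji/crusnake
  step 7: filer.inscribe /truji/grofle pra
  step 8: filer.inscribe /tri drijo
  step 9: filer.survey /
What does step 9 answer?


Answer: [dramogro/, gopebru, jumetu_e/, tri, truji/]

Derivation:
>>> mkfold p='/jumetu_e'
  ok
>>> inscribe p='/jumetu_e/pokar' c='sagu'
  created
>>> expunge p='/jumetu_e'
  ToolError: not empty
>>> inscribe p='/gopebru' c='smoju'
  created
>>> survey p='/'
  [dramogro/, gopebru, jumetu_e/, truji/]
>>> mkfold p='/truji/crusnake'
  ok
>>> inscribe p='/truji/grofle' c='pra'
  created
>>> inscribe p='/tri' c='drijo'
  created
>>> survey p='/'
  [dramogro/, gopebru, jumetu_e/, tri, truji/]


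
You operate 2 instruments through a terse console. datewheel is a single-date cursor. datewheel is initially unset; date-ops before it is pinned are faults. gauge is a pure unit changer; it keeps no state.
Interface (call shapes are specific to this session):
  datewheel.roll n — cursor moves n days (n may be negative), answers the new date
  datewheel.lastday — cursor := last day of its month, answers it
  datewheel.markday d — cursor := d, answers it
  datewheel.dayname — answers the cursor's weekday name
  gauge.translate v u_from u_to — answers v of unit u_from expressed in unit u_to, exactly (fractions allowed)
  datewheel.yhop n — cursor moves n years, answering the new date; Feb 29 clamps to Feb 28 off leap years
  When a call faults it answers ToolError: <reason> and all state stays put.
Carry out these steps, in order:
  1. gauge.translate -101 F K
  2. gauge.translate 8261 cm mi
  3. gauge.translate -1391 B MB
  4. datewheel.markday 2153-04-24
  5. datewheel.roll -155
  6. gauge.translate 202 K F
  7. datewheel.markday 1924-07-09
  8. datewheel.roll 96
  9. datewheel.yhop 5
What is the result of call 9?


·→ gauge.translate(v=-101, u_from=F, u_to=K)
·← 35867/180
·→ gauge.translate(v=8261, u_from=cm, u_to=mi)
·← 3755/73152
·→ gauge.translate(v=-1391, u_from=B, u_to=MB)
·← -1391/1000000
·→ datewheel.markday(d=2153-04-24)
·← 2153-04-24
·→ datewheel.roll(n=-155)
·← 2152-11-20
·→ gauge.translate(v=202, u_from=K, u_to=F)
·← -9607/100
·→ datewheel.markday(d=1924-07-09)
·← 1924-07-09
·→ datewheel.roll(n=96)
·← 1924-10-13
·→ datewheel.yhop(n=5)
·← 1929-10-13

Answer: 1929-10-13


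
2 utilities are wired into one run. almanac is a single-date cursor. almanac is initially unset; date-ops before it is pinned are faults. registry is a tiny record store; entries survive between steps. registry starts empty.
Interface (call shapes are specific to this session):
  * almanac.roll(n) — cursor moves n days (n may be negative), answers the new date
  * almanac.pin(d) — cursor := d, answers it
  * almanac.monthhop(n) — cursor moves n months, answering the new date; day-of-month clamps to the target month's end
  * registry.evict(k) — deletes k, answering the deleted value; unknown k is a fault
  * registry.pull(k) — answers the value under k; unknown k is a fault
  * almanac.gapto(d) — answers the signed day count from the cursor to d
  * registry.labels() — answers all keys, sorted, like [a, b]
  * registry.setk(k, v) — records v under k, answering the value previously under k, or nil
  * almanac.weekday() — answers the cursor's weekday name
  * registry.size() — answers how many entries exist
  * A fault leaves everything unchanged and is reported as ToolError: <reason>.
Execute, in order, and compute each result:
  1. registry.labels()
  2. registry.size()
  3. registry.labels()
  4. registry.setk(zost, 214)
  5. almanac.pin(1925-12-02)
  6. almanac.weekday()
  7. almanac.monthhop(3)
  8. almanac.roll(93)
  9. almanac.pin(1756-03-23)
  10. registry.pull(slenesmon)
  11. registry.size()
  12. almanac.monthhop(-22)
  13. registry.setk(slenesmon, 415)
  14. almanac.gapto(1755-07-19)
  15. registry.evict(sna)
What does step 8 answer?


Answer: 1926-06-03

Derivation:
>>> labels
:: []
>>> size
:: 0
>>> labels
:: []
>>> setk k: zost v: 214
:: nil
>>> pin d: 1925-12-02
:: 1925-12-02
>>> weekday
:: Wednesday
>>> monthhop n: 3
:: 1926-03-02
>>> roll n: 93
:: 1926-06-03
>>> pin d: 1756-03-23
:: 1756-03-23
>>> pull k: slenesmon
:: ToolError: no such key slenesmon
>>> size
:: 1
>>> monthhop n: -22
:: 1754-05-23
>>> setk k: slenesmon v: 415
:: nil
>>> gapto d: 1755-07-19
:: 422
>>> evict k: sna
:: ToolError: no such key sna


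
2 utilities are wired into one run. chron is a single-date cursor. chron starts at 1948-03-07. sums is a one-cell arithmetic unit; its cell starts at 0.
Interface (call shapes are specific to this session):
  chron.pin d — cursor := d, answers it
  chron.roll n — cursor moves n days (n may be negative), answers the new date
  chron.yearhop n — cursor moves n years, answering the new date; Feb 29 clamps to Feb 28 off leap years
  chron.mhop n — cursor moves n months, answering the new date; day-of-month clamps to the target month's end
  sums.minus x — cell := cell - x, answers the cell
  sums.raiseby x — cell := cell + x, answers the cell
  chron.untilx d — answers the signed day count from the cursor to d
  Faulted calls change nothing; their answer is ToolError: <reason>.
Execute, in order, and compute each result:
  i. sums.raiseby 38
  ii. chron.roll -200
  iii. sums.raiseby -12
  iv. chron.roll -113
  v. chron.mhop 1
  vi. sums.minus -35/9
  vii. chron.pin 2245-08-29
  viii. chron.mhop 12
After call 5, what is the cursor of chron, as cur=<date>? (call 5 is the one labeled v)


[in] raiseby x='38'
[out] 38
[in] roll n='-200'
[out] 1947-08-20
[in] raiseby x='-12'
[out] 26
[in] roll n='-113'
[out] 1947-04-29
[in] mhop n='1'
[out] 1947-05-29
[in] minus x='-35/9'
[out] 269/9
[in] pin d='2245-08-29'
[out] 2245-08-29
[in] mhop n='12'
[out] 2246-08-29

Answer: cur=1947-05-29


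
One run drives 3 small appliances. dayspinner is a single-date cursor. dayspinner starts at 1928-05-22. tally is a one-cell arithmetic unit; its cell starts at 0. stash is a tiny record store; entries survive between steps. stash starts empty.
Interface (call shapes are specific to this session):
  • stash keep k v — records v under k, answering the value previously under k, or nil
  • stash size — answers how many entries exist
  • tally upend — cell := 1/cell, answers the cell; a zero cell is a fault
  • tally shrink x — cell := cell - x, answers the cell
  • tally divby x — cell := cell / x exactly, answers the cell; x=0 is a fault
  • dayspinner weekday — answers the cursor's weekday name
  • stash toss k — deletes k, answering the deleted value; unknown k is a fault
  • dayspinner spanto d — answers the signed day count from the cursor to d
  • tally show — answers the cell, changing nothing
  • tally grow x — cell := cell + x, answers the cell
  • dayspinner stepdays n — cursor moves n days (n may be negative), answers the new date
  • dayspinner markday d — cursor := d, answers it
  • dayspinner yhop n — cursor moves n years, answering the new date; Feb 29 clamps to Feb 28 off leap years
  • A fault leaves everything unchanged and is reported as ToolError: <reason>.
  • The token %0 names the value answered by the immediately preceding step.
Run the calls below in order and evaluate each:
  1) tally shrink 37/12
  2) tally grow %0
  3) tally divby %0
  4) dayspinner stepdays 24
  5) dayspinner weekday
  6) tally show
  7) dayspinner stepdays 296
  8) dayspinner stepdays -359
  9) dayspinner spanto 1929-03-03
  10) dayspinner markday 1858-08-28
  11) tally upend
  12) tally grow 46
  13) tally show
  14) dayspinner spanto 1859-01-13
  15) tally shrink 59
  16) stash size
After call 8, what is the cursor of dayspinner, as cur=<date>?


Answer: cur=1928-04-13

Derivation:
// tally shrink(37/12) -> -37/12
// tally grow(%0) -> -37/6
// tally divby(%0) -> 1
// dayspinner stepdays(24) -> 1928-06-15
// dayspinner weekday() -> Friday
// tally show() -> 1
// dayspinner stepdays(296) -> 1929-04-07
// dayspinner stepdays(-359) -> 1928-04-13
// dayspinner spanto(1929-03-03) -> 324
// dayspinner markday(1858-08-28) -> 1858-08-28
// tally upend() -> 1
// tally grow(46) -> 47
// tally show() -> 47
// dayspinner spanto(1859-01-13) -> 138
// tally shrink(59) -> -12
// stash size() -> 0


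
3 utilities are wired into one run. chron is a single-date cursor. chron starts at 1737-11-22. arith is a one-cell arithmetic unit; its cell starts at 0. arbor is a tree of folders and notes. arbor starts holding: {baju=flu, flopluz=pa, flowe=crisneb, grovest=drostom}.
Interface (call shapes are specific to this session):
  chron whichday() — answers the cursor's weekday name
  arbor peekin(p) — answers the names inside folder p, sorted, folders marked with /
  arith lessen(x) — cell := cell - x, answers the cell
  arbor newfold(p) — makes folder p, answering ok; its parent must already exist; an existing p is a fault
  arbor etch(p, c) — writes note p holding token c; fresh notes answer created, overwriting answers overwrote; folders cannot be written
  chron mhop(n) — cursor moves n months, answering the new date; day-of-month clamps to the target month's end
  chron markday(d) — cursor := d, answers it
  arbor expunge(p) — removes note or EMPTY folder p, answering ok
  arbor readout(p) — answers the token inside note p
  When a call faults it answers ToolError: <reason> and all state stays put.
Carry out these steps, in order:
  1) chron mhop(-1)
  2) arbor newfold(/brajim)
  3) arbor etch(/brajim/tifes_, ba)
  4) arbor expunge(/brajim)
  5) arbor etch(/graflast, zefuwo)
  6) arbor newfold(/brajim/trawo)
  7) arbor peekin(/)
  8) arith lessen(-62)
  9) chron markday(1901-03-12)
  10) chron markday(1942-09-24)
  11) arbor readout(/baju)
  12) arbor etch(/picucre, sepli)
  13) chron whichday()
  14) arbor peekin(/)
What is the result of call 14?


Step: chron mhop[-1]
Result: 1737-10-22
Step: arbor newfold[/brajim]
Result: ok
Step: arbor etch[/brajim/tifes_; ba]
Result: created
Step: arbor expunge[/brajim]
Result: ToolError: not empty
Step: arbor etch[/graflast; zefuwo]
Result: created
Step: arbor newfold[/brajim/trawo]
Result: ok
Step: arbor peekin[/]
Result: [baju, brajim/, flopluz, flowe, graflast, grovest]
Step: arith lessen[-62]
Result: 62
Step: chron markday[1901-03-12]
Result: 1901-03-12
Step: chron markday[1942-09-24]
Result: 1942-09-24
Step: arbor readout[/baju]
Result: flu
Step: arbor etch[/picucre; sepli]
Result: created
Step: chron whichday[]
Result: Thursday
Step: arbor peekin[/]
Result: [baju, brajim/, flopluz, flowe, graflast, grovest, picucre]

Answer: [baju, brajim/, flopluz, flowe, graflast, grovest, picucre]


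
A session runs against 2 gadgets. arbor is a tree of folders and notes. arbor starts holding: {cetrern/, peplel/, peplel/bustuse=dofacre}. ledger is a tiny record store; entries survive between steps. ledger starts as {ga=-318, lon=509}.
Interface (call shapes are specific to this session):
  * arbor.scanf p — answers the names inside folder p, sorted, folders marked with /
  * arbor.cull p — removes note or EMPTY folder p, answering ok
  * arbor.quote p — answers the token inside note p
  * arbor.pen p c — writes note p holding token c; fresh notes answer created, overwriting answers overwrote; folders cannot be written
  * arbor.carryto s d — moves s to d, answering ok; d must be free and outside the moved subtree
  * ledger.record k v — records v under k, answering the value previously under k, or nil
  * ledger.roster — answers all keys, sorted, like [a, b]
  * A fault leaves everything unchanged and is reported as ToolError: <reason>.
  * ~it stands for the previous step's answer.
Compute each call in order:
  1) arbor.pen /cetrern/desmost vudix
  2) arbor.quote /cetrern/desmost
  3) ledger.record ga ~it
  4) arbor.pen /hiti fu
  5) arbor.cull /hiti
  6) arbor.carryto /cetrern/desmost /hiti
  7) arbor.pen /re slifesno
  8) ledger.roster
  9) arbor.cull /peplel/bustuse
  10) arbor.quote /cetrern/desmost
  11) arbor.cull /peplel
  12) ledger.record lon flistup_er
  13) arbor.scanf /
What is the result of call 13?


$ arbor.pen p: /cetrern/desmost c: vudix
[out] created
$ arbor.quote p: /cetrern/desmost
[out] vudix
$ ledger.record k: ga v: ~it
[out] -318
$ arbor.pen p: /hiti c: fu
[out] created
$ arbor.cull p: /hiti
[out] ok
$ arbor.carryto s: /cetrern/desmost d: /hiti
[out] ok
$ arbor.pen p: /re c: slifesno
[out] created
$ ledger.roster
[out] [ga, lon]
$ arbor.cull p: /peplel/bustuse
[out] ok
$ arbor.quote p: /cetrern/desmost
[out] ToolError: not found
$ arbor.cull p: /peplel
[out] ok
$ ledger.record k: lon v: flistup_er
[out] 509
$ arbor.scanf p: /
[out] [cetrern/, hiti, re]

Answer: [cetrern/, hiti, re]


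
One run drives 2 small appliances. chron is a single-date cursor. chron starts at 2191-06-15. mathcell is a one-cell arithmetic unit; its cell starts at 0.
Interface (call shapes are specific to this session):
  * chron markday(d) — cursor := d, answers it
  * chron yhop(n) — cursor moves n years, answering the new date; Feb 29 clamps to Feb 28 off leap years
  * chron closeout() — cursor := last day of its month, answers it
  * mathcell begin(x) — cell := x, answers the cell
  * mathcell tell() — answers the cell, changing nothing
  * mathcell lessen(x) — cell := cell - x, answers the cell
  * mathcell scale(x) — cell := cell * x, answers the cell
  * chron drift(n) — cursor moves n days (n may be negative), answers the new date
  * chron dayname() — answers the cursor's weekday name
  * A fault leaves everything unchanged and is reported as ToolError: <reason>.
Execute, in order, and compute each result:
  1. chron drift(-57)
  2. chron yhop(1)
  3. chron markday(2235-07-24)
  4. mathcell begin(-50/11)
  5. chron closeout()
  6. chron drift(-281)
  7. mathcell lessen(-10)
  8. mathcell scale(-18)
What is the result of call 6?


$ chron drift n→-57
:: 2191-04-19
$ chron yhop n→1
:: 2192-04-19
$ chron markday d→2235-07-24
:: 2235-07-24
$ mathcell begin x→-50/11
:: -50/11
$ chron closeout
:: 2235-07-31
$ chron drift n→-281
:: 2234-10-23
$ mathcell lessen x→-10
:: 60/11
$ mathcell scale x→-18
:: -1080/11

Answer: 2234-10-23


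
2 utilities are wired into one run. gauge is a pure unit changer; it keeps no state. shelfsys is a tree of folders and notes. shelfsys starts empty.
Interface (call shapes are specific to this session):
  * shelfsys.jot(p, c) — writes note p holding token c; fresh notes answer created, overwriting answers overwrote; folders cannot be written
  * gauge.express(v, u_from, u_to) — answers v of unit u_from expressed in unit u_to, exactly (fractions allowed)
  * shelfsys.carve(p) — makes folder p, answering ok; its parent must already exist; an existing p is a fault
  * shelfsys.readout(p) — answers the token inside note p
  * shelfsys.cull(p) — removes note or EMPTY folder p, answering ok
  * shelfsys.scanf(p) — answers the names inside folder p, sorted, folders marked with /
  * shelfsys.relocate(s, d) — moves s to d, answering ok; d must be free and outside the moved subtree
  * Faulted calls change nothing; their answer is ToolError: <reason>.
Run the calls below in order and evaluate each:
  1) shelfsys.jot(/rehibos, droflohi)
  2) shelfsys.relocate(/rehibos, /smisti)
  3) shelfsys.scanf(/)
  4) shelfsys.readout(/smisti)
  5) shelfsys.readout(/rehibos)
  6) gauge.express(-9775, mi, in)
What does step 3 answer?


% 1. shelfsys.jot(/rehibos, droflohi) -> created
% 2. shelfsys.relocate(/rehibos, /smisti) -> ok
% 3. shelfsys.scanf(/) -> [smisti]
% 4. shelfsys.readout(/smisti) -> droflohi
% 5. shelfsys.readout(/rehibos) -> ToolError: not found
% 6. gauge.express(-9775, mi, in) -> -619344000

Answer: [smisti]


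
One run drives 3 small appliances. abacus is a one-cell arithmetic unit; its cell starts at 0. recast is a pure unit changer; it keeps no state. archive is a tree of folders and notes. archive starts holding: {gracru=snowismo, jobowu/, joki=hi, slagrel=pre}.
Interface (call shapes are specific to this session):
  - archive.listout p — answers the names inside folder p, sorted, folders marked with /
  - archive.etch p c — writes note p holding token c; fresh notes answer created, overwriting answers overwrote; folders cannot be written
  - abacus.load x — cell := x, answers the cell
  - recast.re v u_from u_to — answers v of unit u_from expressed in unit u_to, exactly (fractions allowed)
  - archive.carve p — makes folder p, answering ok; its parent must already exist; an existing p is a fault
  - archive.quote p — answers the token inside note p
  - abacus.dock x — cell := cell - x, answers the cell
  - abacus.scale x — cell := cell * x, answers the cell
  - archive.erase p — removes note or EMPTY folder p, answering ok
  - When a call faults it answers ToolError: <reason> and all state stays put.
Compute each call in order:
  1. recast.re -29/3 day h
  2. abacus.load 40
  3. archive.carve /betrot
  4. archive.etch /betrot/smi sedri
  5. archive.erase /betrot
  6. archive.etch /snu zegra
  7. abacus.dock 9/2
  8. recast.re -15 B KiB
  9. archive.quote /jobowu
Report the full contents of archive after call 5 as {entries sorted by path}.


==> recast.re(-29/3, day, h)
<== -232
==> abacus.load(40)
<== 40
==> archive.carve(/betrot)
<== ok
==> archive.etch(/betrot/smi, sedri)
<== created
==> archive.erase(/betrot)
<== ToolError: not empty
==> archive.etch(/snu, zegra)
<== created
==> abacus.dock(9/2)
<== 71/2
==> recast.re(-15, B, KiB)
<== -15/1024
==> archive.quote(/jobowu)
<== ToolError: is a directory

Answer: {betrot/, betrot/smi=sedri, gracru=snowismo, jobowu/, joki=hi, slagrel=pre}


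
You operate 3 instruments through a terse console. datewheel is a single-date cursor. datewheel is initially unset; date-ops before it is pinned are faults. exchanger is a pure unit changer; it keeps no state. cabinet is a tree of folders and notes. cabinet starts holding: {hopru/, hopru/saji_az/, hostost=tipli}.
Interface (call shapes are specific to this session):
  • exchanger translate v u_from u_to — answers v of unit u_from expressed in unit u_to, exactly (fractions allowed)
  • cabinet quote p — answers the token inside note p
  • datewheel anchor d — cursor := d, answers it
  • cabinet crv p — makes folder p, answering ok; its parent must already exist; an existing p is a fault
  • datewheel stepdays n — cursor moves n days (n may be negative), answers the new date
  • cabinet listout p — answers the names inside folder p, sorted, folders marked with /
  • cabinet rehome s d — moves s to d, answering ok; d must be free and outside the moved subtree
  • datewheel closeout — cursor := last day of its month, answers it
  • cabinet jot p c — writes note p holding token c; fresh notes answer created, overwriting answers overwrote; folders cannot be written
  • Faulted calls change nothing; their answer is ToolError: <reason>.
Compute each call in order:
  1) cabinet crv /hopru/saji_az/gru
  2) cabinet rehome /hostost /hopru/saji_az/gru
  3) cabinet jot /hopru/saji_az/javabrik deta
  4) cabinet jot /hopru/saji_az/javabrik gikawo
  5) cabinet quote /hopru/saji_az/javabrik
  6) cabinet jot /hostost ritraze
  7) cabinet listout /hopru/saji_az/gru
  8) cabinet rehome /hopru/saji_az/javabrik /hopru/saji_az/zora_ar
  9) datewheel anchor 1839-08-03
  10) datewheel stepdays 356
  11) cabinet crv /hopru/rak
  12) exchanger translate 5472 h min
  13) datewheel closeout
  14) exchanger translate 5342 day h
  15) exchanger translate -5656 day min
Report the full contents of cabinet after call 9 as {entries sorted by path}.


Answer: {hopru/, hopru/saji_az/, hopru/saji_az/gru/, hopru/saji_az/zora_ar=gikawo, hostost=ritraze}

Derivation:
>> cabinet crv(p='/hopru/saji_az/gru')
<< ok
>> cabinet rehome(s='/hostost', d='/hopru/saji_az/gru')
<< ToolError: exists
>> cabinet jot(p='/hopru/saji_az/javabrik', c='deta')
<< created
>> cabinet jot(p='/hopru/saji_az/javabrik', c='gikawo')
<< overwrote
>> cabinet quote(p='/hopru/saji_az/javabrik')
<< gikawo
>> cabinet jot(p='/hostost', c='ritraze')
<< overwrote
>> cabinet listout(p='/hopru/saji_az/gru')
<< []
>> cabinet rehome(s='/hopru/saji_az/javabrik', d='/hopru/saji_az/zora_ar')
<< ok
>> datewheel anchor(d='1839-08-03')
<< 1839-08-03
>> datewheel stepdays(n='356')
<< 1840-07-24
>> cabinet crv(p='/hopru/rak')
<< ok
>> exchanger translate(v='5472', u_from='h', u_to='min')
<< 328320
>> datewheel closeout()
<< 1840-07-31
>> exchanger translate(v='5342', u_from='day', u_to='h')
<< 128208
>> exchanger translate(v='-5656', u_from='day', u_to='min')
<< -8144640


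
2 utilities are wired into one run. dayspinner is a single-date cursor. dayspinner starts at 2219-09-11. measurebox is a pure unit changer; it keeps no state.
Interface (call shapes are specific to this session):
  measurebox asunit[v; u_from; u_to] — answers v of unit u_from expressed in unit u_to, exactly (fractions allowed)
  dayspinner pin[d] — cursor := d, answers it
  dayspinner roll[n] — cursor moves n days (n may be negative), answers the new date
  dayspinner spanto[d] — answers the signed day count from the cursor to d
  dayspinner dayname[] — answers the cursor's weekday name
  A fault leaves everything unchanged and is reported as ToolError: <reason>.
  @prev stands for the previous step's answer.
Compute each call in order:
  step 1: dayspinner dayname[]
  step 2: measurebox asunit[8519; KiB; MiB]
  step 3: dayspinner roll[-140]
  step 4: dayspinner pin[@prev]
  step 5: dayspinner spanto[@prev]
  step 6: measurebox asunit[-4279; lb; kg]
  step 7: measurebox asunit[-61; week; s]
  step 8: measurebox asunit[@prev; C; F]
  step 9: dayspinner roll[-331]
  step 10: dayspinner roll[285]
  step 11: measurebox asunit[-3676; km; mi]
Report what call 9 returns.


~$ dayspinner dayname
:: Saturday
~$ measurebox asunit v=8519 u_from=KiB u_to=MiB
:: 8519/1024
~$ dayspinner roll n=-140
:: 2219-04-24
~$ dayspinner pin d=@prev
:: 2219-04-24
~$ dayspinner spanto d=@prev
:: 0
~$ measurebox asunit v=-4279 u_from=lb u_to=kg
:: -194092175123/100000000
~$ measurebox asunit v=-61 u_from=week u_to=s
:: -36892800
~$ measurebox asunit v=@prev u_from=C u_to=F
:: -66407008
~$ dayspinner roll n=-331
:: 2218-05-28
~$ dayspinner roll n=285
:: 2219-03-09
~$ measurebox asunit v=-3676 u_from=km u_to=mi
:: -28718750/12573

Answer: 2218-05-28
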